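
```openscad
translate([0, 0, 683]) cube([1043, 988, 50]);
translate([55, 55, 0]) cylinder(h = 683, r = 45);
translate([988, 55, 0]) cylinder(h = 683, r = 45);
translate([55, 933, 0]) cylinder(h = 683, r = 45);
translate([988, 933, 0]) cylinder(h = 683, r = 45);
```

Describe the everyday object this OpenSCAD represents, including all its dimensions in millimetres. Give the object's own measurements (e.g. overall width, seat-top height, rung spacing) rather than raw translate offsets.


A table: top 1043 mm (x) × 988 mm (y), 50 mm thick, upper face at z = 733 mm, on four round legs of 90 mm diameter, each leg's bounding box inset 10 mm from the nearest pair of top edges from z = 0 to the bottom of the top.


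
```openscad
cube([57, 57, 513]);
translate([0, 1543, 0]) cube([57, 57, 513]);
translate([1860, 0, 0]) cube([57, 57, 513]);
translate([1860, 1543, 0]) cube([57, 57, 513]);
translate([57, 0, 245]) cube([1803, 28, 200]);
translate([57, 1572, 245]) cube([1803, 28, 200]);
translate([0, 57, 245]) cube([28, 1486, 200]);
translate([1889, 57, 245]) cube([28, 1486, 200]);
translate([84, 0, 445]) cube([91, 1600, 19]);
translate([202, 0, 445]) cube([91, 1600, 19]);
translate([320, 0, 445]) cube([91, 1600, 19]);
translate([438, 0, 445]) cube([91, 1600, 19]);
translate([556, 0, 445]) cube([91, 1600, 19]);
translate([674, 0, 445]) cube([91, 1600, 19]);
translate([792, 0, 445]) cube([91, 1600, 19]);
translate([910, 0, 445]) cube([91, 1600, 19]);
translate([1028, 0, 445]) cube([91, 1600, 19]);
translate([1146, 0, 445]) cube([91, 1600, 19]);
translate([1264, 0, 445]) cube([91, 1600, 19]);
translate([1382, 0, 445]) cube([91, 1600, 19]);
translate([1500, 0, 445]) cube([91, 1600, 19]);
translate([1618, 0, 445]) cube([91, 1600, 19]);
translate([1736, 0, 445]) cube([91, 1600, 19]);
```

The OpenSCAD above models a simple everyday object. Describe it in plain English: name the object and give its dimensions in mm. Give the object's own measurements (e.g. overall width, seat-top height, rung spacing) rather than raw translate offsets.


A bed frame 1917 mm long (x) by 1600 mm wide (y). Four 57×57 mm corner posts, 513 mm tall, at the corners of the footprint. Four rails of 28 mm thickness and 200 mm height run between adjacent posts with their undersides at z = 245 mm, their outer faces flush with the outside of the frame (the two x-running rails run between the posts' inner faces; the two y-running rails run between the posts' inner faces). 15 slats, each 91 mm wide (x) and 19 mm thick, lie across the top of the two x-running rails, running the full 1600 mm width of the frame in y; along x they sit between the end posts with a 27 mm gap after the −x posts and between neighbouring slats, leaving 33 mm before the +x posts.


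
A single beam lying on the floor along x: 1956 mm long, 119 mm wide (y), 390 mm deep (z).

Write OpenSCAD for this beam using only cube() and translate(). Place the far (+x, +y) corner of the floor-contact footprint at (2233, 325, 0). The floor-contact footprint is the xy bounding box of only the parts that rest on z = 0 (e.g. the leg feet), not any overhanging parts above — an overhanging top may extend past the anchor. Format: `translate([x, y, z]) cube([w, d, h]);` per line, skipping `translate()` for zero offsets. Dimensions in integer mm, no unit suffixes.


translate([277, 206, 0]) cube([1956, 119, 390]);


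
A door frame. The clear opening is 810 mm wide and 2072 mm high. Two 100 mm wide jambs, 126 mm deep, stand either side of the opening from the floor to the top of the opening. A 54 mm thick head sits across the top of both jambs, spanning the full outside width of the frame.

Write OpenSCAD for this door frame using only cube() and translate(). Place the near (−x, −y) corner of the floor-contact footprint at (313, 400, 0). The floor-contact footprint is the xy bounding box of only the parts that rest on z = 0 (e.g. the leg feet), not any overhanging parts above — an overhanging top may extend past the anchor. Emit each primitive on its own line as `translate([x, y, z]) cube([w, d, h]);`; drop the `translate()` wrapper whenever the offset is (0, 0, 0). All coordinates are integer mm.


translate([313, 400, 0]) cube([100, 126, 2072]);
translate([1223, 400, 0]) cube([100, 126, 2072]);
translate([313, 400, 2072]) cube([1010, 126, 54]);


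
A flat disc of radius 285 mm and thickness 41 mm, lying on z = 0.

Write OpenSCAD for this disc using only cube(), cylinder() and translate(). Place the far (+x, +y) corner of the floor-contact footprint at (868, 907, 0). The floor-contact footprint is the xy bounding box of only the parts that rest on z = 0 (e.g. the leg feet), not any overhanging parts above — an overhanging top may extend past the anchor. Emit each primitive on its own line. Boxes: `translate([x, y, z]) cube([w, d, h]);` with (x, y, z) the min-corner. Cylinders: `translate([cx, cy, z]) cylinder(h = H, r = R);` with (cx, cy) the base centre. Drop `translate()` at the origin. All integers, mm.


translate([583, 622, 0]) cylinder(h = 41, r = 285);


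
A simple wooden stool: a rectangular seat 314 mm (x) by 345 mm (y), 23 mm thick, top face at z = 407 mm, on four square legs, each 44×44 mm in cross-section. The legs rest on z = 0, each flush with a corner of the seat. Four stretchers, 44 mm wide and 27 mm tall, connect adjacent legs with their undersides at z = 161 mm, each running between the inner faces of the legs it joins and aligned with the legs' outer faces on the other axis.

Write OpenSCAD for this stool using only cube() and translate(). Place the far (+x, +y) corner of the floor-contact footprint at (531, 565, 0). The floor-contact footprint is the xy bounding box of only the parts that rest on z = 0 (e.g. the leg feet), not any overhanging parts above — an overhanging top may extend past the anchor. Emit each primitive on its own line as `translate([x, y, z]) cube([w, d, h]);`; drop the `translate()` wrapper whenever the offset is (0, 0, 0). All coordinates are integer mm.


translate([217, 220, 384]) cube([314, 345, 23]);
translate([217, 220, 0]) cube([44, 44, 384]);
translate([487, 220, 0]) cube([44, 44, 384]);
translate([217, 521, 0]) cube([44, 44, 384]);
translate([487, 521, 0]) cube([44, 44, 384]);
translate([261, 220, 161]) cube([226, 44, 27]);
translate([261, 521, 161]) cube([226, 44, 27]);
translate([217, 264, 161]) cube([44, 257, 27]);
translate([487, 264, 161]) cube([44, 257, 27]);


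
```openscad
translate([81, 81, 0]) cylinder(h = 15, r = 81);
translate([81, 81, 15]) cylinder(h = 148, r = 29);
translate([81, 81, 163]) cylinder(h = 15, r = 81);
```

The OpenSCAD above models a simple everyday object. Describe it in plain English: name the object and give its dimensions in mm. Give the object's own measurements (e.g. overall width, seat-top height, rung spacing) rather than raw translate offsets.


A spool: two coaxial disc flanges of radius 81 mm and thickness 15 mm, joined by a core cylinder of radius 29 mm and height 148 mm. The lower flange rests on z = 0 and the three cylinders share a vertical axis.


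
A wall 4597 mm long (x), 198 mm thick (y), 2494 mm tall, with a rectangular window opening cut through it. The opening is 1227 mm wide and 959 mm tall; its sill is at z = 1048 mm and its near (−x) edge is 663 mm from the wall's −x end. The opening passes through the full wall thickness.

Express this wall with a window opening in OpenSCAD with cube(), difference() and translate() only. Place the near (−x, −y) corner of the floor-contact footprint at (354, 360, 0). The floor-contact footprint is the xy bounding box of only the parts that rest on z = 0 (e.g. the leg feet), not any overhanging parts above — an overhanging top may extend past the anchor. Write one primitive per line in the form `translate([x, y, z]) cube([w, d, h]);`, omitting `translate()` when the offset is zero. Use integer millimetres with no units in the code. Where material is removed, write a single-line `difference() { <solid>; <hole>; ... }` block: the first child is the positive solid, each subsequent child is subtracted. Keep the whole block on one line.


difference() { translate([354, 360, 0]) cube([4597, 198, 2494]); translate([1017, 360, 1048]) cube([1227, 198, 959]); }


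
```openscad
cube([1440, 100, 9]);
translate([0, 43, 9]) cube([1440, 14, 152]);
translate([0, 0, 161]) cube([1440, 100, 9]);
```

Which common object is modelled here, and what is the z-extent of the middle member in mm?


An I-beam. The web height is 152 mm.

Two wide flanges with a thin centred web — an I-beam. Overall 170 mm minus two 9 mm flanges gives a web of 170 − 2·9 = 152 mm.


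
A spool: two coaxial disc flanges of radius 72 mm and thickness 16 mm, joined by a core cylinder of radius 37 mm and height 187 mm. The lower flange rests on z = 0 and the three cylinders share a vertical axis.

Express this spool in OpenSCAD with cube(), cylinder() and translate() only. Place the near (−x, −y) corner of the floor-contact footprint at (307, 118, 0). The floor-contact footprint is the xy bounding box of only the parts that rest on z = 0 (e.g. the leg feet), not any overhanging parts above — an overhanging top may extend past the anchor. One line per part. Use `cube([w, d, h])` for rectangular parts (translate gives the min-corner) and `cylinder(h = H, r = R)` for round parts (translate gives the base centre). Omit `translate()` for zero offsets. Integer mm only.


translate([379, 190, 0]) cylinder(h = 16, r = 72);
translate([379, 190, 16]) cylinder(h = 187, r = 37);
translate([379, 190, 203]) cylinder(h = 16, r = 72);


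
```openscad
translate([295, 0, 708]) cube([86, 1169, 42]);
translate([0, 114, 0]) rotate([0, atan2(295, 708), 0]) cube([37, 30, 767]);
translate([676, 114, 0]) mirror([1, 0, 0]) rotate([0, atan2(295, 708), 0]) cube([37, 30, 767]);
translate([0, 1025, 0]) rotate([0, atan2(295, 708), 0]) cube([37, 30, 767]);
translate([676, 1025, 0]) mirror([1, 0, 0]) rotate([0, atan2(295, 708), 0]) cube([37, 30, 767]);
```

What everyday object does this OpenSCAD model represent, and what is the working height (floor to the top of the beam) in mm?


A sawhorse. The overall height is 750 mm.

A beam across two mirrored pairs of raked legs — a sawhorse. The beam's underside is at z = 708 (matching the legs' vertical rise in atan2(295, 708)) and the beam is 42 mm tall, so its top is at 708 + 42 = 750 mm. The raked legs top out at the beam's underside, so that is the highest point.


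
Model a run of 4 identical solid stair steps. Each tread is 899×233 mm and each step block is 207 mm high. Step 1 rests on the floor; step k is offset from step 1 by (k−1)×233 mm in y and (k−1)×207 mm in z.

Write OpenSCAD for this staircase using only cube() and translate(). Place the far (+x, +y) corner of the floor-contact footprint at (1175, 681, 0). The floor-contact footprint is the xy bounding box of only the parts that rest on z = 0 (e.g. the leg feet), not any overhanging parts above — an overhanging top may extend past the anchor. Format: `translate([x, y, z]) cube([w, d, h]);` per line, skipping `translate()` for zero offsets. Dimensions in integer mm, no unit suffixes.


translate([276, 448, 0]) cube([899, 233, 207]);
translate([276, 681, 207]) cube([899, 233, 207]);
translate([276, 914, 414]) cube([899, 233, 207]);
translate([276, 1147, 621]) cube([899, 233, 207]);


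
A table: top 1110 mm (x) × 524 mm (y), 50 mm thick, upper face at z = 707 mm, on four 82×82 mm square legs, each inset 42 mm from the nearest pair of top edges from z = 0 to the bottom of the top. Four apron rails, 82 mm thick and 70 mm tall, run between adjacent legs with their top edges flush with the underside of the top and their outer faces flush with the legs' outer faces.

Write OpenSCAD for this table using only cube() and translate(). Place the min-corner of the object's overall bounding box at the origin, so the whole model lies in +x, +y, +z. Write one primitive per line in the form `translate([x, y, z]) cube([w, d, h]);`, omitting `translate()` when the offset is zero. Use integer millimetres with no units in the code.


translate([0, 0, 657]) cube([1110, 524, 50]);
translate([42, 42, 0]) cube([82, 82, 657]);
translate([986, 42, 0]) cube([82, 82, 657]);
translate([42, 400, 0]) cube([82, 82, 657]);
translate([986, 400, 0]) cube([82, 82, 657]);
translate([124, 42, 587]) cube([862, 82, 70]);
translate([124, 400, 587]) cube([862, 82, 70]);
translate([42, 124, 587]) cube([82, 276, 70]);
translate([986, 124, 587]) cube([82, 276, 70]);


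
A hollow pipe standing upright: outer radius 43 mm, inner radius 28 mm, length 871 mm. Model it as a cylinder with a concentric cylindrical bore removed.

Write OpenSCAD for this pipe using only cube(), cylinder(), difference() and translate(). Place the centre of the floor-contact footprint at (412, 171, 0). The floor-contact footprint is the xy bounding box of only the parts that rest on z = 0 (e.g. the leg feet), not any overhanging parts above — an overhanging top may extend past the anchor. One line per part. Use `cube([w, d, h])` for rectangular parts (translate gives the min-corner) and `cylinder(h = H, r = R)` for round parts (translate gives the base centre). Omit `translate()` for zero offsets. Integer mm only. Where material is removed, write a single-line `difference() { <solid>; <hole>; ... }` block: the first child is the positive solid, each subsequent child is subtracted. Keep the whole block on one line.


difference() { translate([412, 171, 0]) cylinder(h = 871, r = 43); translate([412, 171, 0]) cylinder(h = 871, r = 28); }


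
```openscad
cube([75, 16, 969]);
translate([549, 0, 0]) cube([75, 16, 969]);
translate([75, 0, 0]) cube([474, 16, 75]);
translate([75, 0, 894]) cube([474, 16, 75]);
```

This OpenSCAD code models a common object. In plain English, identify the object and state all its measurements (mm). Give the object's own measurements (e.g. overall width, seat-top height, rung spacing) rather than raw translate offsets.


A rectangular picture frame lying in the x–z plane (depth along y). The opening is 474 mm wide (x) by 819 mm tall (z), surrounded by a border 75 mm wide on all four sides. The frame is 16 mm deep and is made of two full-height vertical stiles with two horizontal rails fitted between them.


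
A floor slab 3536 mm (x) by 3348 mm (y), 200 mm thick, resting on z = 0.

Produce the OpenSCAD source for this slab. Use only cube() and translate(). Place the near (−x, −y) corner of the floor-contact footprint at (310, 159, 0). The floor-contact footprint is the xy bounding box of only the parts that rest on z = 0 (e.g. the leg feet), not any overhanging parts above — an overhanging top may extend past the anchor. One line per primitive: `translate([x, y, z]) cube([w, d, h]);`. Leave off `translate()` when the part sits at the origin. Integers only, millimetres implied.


translate([310, 159, 0]) cube([3536, 3348, 200]);


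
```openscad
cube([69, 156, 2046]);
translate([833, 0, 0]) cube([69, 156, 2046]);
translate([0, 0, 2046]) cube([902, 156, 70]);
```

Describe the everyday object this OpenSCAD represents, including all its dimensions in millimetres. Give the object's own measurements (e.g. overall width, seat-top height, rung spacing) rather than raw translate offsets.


A door frame. The clear opening is 764 mm wide and 2046 mm high. Two 69 mm wide jambs, 156 mm deep, stand either side of the opening from the floor to the top of the opening. A 70 mm thick head sits across the top of both jambs, spanning the full outside width of the frame.


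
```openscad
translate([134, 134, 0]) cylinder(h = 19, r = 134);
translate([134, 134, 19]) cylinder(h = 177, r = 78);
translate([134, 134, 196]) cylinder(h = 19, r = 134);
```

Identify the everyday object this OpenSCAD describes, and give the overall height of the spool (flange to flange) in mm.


A spool. The overall height is 215 mm.

Three coaxial cylinders, large–small–large — a spool. Two 19 mm flanges and a 177 mm core give 19 + 177 + 19 = 215 mm.


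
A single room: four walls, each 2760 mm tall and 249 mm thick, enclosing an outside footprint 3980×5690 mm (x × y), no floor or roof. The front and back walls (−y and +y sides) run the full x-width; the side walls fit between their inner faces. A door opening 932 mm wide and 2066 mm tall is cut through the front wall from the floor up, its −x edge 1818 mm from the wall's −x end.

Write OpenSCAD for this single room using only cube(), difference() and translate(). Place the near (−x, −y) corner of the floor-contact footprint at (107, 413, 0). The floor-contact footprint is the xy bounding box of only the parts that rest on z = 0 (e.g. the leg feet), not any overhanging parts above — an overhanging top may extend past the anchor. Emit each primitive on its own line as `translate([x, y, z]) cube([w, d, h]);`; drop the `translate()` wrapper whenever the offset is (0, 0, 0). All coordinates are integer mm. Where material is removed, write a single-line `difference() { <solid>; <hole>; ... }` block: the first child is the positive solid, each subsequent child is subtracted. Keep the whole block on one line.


difference() { translate([107, 413, 0]) cube([3980, 249, 2760]); translate([1925, 413, 0]) cube([932, 249, 2066]); }
translate([107, 5854, 0]) cube([3980, 249, 2760]);
translate([107, 662, 0]) cube([249, 5192, 2760]);
translate([3838, 662, 0]) cube([249, 5192, 2760]);


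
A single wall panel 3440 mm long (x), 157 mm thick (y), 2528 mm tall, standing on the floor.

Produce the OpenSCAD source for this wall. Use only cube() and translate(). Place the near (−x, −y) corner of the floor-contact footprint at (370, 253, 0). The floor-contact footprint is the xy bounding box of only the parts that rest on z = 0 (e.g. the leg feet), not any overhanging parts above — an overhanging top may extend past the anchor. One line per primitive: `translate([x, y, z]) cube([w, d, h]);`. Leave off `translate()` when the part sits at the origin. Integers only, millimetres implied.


translate([370, 253, 0]) cube([3440, 157, 2528]);


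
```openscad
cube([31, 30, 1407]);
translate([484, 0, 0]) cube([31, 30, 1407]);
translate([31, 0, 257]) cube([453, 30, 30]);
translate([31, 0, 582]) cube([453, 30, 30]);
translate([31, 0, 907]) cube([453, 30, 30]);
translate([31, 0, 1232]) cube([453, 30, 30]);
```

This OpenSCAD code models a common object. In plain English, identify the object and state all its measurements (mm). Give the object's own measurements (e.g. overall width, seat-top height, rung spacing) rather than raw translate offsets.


A straight ladder. Two 31×30 mm vertical rails, 1407 mm tall, stand 515 mm apart (outside-to-outside) with their front faces coplanar on the −y side. 4 rungs, each 30 mm deep and 30 mm tall, span between the inner faces of the rails, front faces flush with the rails. The lowest rung's underside is at z = 257 mm and rungs are spaced 325 mm apart (underside to underside).


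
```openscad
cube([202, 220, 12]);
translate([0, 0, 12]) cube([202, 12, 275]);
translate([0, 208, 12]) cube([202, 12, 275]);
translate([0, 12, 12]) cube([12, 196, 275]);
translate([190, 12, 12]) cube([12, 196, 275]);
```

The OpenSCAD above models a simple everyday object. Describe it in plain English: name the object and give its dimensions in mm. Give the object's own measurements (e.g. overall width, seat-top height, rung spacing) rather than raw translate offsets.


An open-topped rectangular box: outside dimensions 202×220×287 mm, with a uniform wall and base thickness of 12 mm. The base is a full 202×220 slab on the floor; four walls sit on top of the base. The front and back walls (the −y and +y sides) span the full width; the two side walls fit between them.


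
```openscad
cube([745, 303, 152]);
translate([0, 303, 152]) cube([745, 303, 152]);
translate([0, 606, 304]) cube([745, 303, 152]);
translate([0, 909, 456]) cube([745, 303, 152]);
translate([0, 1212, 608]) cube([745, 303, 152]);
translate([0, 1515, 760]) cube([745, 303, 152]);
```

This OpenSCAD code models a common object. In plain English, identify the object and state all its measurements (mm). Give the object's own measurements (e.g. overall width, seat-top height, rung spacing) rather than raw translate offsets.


A straight staircase of 6 solid steps. Each step is 745 mm wide (x), 303 mm deep (y, the going) and 152 mm tall (the rise). The first step rests on the floor; each subsequent step sits one going further in +y and one rise higher in +z, directly behind and above the previous step with no overlap.


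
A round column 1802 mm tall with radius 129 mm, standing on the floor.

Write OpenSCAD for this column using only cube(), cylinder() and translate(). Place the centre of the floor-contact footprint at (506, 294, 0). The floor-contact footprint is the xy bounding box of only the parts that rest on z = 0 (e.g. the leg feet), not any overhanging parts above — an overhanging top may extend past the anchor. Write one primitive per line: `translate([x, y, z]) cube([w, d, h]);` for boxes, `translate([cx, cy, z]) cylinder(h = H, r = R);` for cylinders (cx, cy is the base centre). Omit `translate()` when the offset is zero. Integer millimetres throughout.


translate([506, 294, 0]) cylinder(h = 1802, r = 129);


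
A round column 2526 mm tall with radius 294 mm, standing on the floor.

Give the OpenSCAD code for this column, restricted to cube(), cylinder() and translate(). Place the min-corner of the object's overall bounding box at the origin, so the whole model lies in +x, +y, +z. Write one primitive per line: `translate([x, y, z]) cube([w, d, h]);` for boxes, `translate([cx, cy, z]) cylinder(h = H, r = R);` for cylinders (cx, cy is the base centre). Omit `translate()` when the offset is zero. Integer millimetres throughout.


translate([294, 294, 0]) cylinder(h = 2526, r = 294);


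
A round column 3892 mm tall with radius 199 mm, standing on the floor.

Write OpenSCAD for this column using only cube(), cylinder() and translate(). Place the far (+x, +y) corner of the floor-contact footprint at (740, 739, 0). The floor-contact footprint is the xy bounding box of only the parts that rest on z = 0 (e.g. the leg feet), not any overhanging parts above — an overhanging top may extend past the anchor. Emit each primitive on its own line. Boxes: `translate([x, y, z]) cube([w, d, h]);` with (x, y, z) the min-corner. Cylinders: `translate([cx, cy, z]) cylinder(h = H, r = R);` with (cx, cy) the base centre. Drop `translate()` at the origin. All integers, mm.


translate([541, 540, 0]) cylinder(h = 3892, r = 199);


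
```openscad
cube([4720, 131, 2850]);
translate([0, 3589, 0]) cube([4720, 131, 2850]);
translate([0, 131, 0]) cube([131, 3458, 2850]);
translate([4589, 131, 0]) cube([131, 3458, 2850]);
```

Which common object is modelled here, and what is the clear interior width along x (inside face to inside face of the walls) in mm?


A house (or room) frame. The interior width is 4458 mm.

Four 2850 mm walls enclosing a rectangle with no floor or roof — a room or house frame. Outside width is 4720 mm and wall thickness is 131 mm, so the interior width is 4720 − 2 × 131 = 4458 mm.


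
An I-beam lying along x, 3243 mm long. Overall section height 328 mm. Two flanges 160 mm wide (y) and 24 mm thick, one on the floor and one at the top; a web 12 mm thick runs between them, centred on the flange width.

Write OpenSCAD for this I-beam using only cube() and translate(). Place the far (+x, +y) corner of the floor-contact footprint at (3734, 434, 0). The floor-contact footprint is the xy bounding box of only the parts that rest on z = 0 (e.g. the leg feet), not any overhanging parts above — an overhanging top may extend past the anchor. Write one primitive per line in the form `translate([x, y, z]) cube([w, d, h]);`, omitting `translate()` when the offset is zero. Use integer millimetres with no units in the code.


translate([491, 274, 0]) cube([3243, 160, 24]);
translate([491, 348, 24]) cube([3243, 12, 280]);
translate([491, 274, 304]) cube([3243, 160, 24]);


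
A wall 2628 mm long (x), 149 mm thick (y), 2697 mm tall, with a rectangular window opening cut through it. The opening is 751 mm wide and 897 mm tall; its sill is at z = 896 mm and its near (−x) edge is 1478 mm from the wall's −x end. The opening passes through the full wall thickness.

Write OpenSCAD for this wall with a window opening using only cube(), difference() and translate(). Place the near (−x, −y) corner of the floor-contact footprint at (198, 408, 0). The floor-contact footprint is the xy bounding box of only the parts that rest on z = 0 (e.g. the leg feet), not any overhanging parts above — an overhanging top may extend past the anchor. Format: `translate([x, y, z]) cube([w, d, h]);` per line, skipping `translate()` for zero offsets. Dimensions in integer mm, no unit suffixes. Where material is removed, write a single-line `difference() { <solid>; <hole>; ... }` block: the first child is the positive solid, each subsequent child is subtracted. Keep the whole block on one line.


difference() { translate([198, 408, 0]) cube([2628, 149, 2697]); translate([1676, 408, 896]) cube([751, 149, 897]); }


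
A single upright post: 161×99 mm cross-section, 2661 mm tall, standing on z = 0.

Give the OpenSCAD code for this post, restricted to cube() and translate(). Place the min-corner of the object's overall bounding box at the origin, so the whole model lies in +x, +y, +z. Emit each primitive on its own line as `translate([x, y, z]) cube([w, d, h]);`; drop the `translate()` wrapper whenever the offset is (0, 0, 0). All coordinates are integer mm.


cube([161, 99, 2661]);


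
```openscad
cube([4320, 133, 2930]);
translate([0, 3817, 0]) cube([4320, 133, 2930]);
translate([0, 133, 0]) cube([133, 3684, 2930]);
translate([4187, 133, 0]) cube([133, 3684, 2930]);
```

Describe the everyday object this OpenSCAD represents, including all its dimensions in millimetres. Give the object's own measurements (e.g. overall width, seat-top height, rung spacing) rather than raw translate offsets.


The wall frame of a small rectangular building: four walls, each 2930 mm tall and 133 mm thick, enclosing a footprint 4320 mm (x) by 3950 mm (y) outside-to-outside, with no floor or roof. The front and back walls (the −y and +y sides) span the full width; the two side walls fit between them.


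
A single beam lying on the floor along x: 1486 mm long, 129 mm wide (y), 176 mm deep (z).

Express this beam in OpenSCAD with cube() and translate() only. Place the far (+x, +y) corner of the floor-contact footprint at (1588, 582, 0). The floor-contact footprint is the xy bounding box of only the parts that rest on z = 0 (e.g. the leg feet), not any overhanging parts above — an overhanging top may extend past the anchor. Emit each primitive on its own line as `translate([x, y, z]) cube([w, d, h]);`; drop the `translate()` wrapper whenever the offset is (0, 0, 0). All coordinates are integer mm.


translate([102, 453, 0]) cube([1486, 129, 176]);


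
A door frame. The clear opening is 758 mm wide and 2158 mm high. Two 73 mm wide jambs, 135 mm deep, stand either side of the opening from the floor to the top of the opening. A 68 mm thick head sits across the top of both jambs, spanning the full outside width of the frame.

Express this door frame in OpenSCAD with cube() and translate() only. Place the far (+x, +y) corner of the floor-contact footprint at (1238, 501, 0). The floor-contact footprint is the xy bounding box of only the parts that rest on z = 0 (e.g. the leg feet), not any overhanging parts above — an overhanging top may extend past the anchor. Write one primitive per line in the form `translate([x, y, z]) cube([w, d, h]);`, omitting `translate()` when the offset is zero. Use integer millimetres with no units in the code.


translate([334, 366, 0]) cube([73, 135, 2158]);
translate([1165, 366, 0]) cube([73, 135, 2158]);
translate([334, 366, 2158]) cube([904, 135, 68]);


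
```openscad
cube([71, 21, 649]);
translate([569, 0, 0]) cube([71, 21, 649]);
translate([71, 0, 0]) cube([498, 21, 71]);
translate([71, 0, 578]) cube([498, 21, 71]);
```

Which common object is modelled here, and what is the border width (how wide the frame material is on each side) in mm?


A picture frame. The border width is 71 mm.

Four thin pieces enclosing a rectangular opening — a picture frame. The two full-height stiles are 649 mm tall; the top rail sits at z = 578 and is 71 mm tall, so the border above the opening is 649 − 578 = 71 mm, matching the stile x-width.


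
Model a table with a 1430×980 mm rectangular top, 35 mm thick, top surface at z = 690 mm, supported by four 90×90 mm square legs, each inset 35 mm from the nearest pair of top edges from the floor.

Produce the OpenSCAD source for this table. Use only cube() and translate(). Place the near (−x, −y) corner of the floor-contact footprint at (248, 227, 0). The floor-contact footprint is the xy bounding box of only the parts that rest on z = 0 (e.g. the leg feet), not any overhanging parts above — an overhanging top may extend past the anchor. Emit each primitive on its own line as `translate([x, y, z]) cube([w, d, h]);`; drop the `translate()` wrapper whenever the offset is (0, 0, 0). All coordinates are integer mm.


// leg_h = 690 - 35 = 655
translate([213, 192, 655]) cube([1430, 980, 35]);
translate([248, 227, 0]) cube([90, 90, 655]);
translate([1518, 227, 0]) cube([90, 90, 655]);
translate([248, 1047, 0]) cube([90, 90, 655]);
translate([1518, 1047, 0]) cube([90, 90, 655]);


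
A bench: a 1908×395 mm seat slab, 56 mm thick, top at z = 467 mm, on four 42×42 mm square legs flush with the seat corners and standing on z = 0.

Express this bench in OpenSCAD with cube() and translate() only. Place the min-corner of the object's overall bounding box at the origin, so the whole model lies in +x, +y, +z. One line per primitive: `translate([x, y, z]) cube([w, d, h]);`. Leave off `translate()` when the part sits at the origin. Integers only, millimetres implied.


// leg_h = 467 − 56 = 411
translate([0, 0, 411]) cube([1908, 395, 56]);
cube([42, 42, 411]);
translate([0, 353, 0]) cube([42, 42, 411]);
translate([1866, 0, 0]) cube([42, 42, 411]);
translate([1866, 353, 0]) cube([42, 42, 411]);


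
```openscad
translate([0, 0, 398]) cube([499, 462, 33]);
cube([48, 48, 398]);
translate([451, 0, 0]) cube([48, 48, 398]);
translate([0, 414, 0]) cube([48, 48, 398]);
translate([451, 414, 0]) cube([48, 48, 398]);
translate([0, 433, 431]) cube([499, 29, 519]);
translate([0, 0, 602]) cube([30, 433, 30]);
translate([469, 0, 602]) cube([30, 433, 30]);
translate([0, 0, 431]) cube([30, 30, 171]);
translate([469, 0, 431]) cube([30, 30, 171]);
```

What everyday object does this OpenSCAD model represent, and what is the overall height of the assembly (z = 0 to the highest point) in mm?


A chair. The overall height is 950 mm.

A slab on four corner posts with a tall panel at the back — a chair. The seat slab sits at z = 398 with thickness 33, and the 519 mm backrest starts at the seat top, so the overall height is 398 + 33 + 519 = 950 mm.


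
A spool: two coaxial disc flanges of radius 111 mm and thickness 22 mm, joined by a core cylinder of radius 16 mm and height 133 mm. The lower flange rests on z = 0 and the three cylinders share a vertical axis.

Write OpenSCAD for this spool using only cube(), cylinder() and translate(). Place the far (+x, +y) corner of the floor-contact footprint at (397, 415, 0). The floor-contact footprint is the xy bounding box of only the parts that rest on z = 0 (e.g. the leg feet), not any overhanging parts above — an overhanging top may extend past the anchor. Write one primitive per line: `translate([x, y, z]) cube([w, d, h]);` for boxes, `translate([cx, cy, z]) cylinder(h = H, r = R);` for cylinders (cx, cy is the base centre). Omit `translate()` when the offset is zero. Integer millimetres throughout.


translate([286, 304, 0]) cylinder(h = 22, r = 111);
translate([286, 304, 22]) cylinder(h = 133, r = 16);
translate([286, 304, 155]) cylinder(h = 22, r = 111);


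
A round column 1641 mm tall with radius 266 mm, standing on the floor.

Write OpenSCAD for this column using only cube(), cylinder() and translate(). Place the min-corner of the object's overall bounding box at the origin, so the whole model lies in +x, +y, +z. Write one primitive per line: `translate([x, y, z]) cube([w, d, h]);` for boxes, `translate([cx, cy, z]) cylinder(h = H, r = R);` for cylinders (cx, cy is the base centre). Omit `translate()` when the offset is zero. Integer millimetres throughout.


translate([266, 266, 0]) cylinder(h = 1641, r = 266);


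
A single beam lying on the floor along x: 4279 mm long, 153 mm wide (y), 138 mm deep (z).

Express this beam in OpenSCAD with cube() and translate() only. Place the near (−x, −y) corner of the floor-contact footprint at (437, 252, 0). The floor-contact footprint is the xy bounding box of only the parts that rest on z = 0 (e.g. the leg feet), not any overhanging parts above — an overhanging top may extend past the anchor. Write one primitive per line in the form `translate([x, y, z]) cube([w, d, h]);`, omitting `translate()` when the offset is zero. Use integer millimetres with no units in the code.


translate([437, 252, 0]) cube([4279, 153, 138]);


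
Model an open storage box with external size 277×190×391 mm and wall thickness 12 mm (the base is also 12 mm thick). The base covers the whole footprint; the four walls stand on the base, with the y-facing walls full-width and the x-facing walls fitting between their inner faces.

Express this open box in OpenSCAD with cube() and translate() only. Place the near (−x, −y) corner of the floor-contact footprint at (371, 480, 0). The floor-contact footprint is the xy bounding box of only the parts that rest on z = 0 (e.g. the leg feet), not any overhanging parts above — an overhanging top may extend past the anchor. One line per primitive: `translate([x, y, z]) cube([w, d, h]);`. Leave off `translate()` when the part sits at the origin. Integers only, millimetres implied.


translate([371, 480, 0]) cube([277, 190, 12]);
translate([371, 480, 12]) cube([277, 12, 379]);
translate([371, 658, 12]) cube([277, 12, 379]);
translate([371, 492, 12]) cube([12, 166, 379]);
translate([636, 492, 12]) cube([12, 166, 379]);


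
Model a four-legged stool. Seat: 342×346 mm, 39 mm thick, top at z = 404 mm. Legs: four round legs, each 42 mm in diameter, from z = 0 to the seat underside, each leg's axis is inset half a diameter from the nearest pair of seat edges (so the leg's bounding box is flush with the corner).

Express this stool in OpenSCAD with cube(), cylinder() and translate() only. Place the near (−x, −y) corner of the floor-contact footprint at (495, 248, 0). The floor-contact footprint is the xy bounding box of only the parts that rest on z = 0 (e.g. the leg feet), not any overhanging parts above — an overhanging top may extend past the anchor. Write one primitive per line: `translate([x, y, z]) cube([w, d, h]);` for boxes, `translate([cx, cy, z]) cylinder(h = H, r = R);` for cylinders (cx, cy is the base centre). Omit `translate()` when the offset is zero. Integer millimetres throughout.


translate([495, 248, 365]) cube([342, 346, 39]);
translate([516, 269, 0]) cylinder(h = 365, r = 21);
translate([816, 269, 0]) cylinder(h = 365, r = 21);
translate([516, 573, 0]) cylinder(h = 365, r = 21);
translate([816, 573, 0]) cylinder(h = 365, r = 21);


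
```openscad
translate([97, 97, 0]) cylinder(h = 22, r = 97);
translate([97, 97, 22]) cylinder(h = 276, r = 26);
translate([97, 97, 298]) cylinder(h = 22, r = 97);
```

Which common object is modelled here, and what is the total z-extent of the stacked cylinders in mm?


A spool. The overall height is 320 mm.

Three coaxial cylinders, large–small–large — a spool. Two 22 mm flanges and a 276 mm core give 22 + 276 + 22 = 320 mm.


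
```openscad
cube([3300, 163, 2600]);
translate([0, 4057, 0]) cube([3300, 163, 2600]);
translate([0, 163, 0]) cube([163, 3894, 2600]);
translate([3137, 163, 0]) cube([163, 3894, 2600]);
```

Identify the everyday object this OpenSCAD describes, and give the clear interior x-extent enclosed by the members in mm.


A house (or room) frame. The interior width is 2974 mm.

Four 2600 mm walls enclosing a rectangle with no floor or roof — a room or house frame. Outside width is 3300 mm and wall thickness is 163 mm, so the interior width is 3300 − 2 × 163 = 2974 mm.


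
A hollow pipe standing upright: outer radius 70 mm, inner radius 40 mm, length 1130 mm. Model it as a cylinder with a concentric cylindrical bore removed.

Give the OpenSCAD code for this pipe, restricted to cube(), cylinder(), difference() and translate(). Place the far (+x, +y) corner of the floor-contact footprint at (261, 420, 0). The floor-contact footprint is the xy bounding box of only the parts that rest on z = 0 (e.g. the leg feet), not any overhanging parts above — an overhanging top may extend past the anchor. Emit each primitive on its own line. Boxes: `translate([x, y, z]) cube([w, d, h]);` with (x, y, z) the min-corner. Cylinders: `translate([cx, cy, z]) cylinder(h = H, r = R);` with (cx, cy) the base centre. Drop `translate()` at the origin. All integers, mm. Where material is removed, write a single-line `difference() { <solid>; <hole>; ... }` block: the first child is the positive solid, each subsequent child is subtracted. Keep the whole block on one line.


difference() { translate([191, 350, 0]) cylinder(h = 1130, r = 70); translate([191, 350, 0]) cylinder(h = 1130, r = 40); }


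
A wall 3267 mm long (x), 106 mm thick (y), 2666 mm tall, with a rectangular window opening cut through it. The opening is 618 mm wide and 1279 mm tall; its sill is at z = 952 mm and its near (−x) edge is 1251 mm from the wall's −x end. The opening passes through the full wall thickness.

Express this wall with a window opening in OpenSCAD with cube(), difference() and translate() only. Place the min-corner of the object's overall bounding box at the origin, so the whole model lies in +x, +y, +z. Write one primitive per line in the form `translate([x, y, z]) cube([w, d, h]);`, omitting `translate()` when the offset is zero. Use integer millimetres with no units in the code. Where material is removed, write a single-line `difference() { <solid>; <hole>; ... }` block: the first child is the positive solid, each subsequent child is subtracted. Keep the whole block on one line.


difference() { cube([3267, 106, 2666]); translate([1251, 0, 952]) cube([618, 106, 1279]); }


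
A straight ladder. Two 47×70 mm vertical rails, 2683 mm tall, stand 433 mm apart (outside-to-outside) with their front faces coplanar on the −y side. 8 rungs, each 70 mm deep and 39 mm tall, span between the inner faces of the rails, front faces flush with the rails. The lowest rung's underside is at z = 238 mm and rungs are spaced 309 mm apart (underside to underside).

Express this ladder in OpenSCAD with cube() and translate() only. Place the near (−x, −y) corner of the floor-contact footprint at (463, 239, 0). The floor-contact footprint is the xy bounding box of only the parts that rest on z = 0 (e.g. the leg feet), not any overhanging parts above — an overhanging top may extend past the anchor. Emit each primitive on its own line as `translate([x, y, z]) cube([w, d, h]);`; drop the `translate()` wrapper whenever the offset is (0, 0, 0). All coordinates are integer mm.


translate([463, 239, 0]) cube([47, 70, 2683]);
translate([849, 239, 0]) cube([47, 70, 2683]);
translate([510, 239, 238]) cube([339, 70, 39]);
translate([510, 239, 547]) cube([339, 70, 39]);
translate([510, 239, 856]) cube([339, 70, 39]);
translate([510, 239, 1165]) cube([339, 70, 39]);
translate([510, 239, 1474]) cube([339, 70, 39]);
translate([510, 239, 1783]) cube([339, 70, 39]);
translate([510, 239, 2092]) cube([339, 70, 39]);
translate([510, 239, 2401]) cube([339, 70, 39]);


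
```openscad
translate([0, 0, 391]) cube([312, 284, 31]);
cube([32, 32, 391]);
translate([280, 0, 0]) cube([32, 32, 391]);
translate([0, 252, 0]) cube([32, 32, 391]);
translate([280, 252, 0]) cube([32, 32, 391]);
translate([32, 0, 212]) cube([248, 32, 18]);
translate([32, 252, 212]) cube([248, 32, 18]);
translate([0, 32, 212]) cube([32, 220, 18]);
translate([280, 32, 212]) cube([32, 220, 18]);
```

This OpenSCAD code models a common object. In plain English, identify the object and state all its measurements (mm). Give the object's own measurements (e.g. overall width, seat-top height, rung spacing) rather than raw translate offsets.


A four-legged stool. The seat is a 312×284×31 mm slab whose top surface is at z = 422 mm; four square legs, each 32×32 mm in cross-section, run from the floor (z = 0) to the underside of the seat, each flush with a corner of the seat. Four stretchers, 32 mm wide and 18 mm tall, connect adjacent legs with their undersides at z = 212 mm, each running between the inner faces of the legs it joins and aligned with the legs' outer faces on the other axis.
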